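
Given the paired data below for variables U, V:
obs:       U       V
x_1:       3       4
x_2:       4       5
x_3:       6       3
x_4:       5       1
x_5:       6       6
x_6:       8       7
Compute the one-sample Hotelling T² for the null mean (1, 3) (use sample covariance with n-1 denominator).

Step 1 — sample mean vector:
  mean(U) = (3 + 4 + 6 + 5 + 6 + 8) / 6 = 32/6 = 5.3333
  mean(V) = (4 + 5 + 3 + 1 + 6 + 7) / 6 = 26/6 = 4.3333
  x̄ = (5.3333, 4.3333),  deviation x̄ - mu_0 = (5.3333, 4.3333) - (1, 3) = (4.3333, 1.3333).

Step 2 — sample covariance matrix, S[i,j] = (1/(n-1)) · Σ_k (x_{k,i} - mean_i) · (x_{k,j} - mean_j), divisor n-1 = 5:
  S[U,U] = ((-2.3333)·(-2.3333) + (-1.3333)·(-1.3333) + (0.6667)·(0.6667) + (-0.3333)·(-0.3333) + (0.6667)·(0.6667) + (2.6667)·(2.6667)) / 5 = 15.3333/5 = 3.0667
  S[U,V] = ((-2.3333)·(-0.3333) + (-1.3333)·(0.6667) + (0.6667)·(-1.3333) + (-0.3333)·(-3.3333) + (0.6667)·(1.6667) + (2.6667)·(2.6667)) / 5 = 8.3333/5 = 1.6667
  S[V,V] = ((-0.3333)·(-0.3333) + (0.6667)·(0.6667) + (-1.3333)·(-1.3333) + (-3.3333)·(-3.3333) + (1.6667)·(1.6667) + (2.6667)·(2.6667)) / 5 = 23.3333/5 = 4.6667
  S = [[3.0667, 1.6667],
 [1.6667, 4.6667]].

Step 3 — invert S. det(S) = 3.0667·4.6667 - (1.6667)² = 11.5333.
  S^{-1} = (1/det) · [[d, -b], [-b, a]] = [[0.4046, -0.1445],
 [-0.1445, 0.2659]].

Step 4 — quadratic form (x̄ - mu_0)^T · S^{-1} · (x̄ - mu_0):
  S^{-1} · (x̄ - mu_0) = (1.5607, -0.2717),
  (x̄ - mu_0)^T · [...] = (4.3333)·(1.5607) + (1.3333)·(-0.2717) = 6.4008.

Step 5 — scale by n: T² = 6 · 6.4008 = 38.4046.

T² ≈ 38.4046


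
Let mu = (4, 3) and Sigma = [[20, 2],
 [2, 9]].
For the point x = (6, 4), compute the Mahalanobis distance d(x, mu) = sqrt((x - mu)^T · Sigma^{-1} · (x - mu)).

Step 1 — centre the observation: (x - mu) = (2, 1).

Step 2 — invert Sigma. det(Sigma) = 20·9 - (2)² = 176.
  Sigma^{-1} = (1/det) · [[d, -b], [-b, a]] = [[0.0511, -0.0114],
 [-0.0114, 0.1136]].

Step 3 — form the quadratic (x - mu)^T · Sigma^{-1} · (x - mu):
  Sigma^{-1} · (x - mu) = (0.0909, 0.0909).
  (x - mu)^T · [Sigma^{-1} · (x - mu)] = (2)·(0.0909) + (1)·(0.0909) = 0.2727.

Step 4 — take square root: d = √(0.2727) ≈ 0.5222.

d(x, mu) = √(0.2727) ≈ 0.5222


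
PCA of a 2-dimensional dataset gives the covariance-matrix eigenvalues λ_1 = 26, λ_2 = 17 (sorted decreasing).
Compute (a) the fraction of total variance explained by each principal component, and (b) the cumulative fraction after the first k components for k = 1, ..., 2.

Step 1 — total variance = trace(Sigma) = Σ λ_i = 26 + 17 = 43.

Step 2 — fraction explained by component i = λ_i / Σ λ:
  PC1: 26/43 = 0.6047
  PC2: 17/43 = 0.3953

Step 3 — cumulative fraction after k components = (λ_1 + ... + λ_k) / Σ λ:
  k = 1: 26/43 = 0.6047
  k = 2: (26 + 17)/43 = 43/43 = 1

Summary (fraction, with percent):

explained: PC1 0.6047 (60.47%), PC2 0.3953 (39.53%);  cumulative: 0.6047, 1


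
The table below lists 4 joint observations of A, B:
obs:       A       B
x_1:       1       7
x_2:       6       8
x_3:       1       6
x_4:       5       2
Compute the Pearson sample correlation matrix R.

Step 1 — column means:
  mean(A) = (1 + 6 + 1 + 5) / 4 = 13/4 = 3.25
  mean(B) = (7 + 8 + 6 + 2) / 4 = 23/4 = 5.75

Step 2 — sample variances and covariances s[i,j] = (1/(n-1)) · Σ_k (x_{k,i} - mean_i) · (x_{k,j} - mean_j), with n-1 = 3:
  s[A,A] = ((-2.25)·(-2.25) + (2.75)·(2.75) + (-2.25)·(-2.25) + (1.75)·(1.75)) / 3 = 20.75/3 = 6.9167
  s[A,B] = ((-2.25)·(1.25) + (2.75)·(2.25) + (-2.25)·(0.25) + (1.75)·(-3.75)) / 3 = -3.75/3 = -1.25
  s[B,B] = ((1.25)·(1.25) + (2.25)·(2.25) + (0.25)·(0.25) + (-3.75)·(-3.75)) / 3 = 20.75/3 = 6.9167
  Sample standard deviations s_i = √(s[i,i]):
  s(A) = √(6.9167) = 2.63
  s(B) = √(6.9167) = 2.63

Step 3 — r_{ij} = s_{ij} / (s_i · s_j):
  r[A,A] = 1 (diagonal).
  r[A,B] = -1.25 / (2.63 · 2.63) = -1.25 / 6.9167 = -0.1807
  r[B,B] = 1 (diagonal).

R is symmetric with unit diagonal. Assembling:

R = [[1, -0.1807],
 [-0.1807, 1]]


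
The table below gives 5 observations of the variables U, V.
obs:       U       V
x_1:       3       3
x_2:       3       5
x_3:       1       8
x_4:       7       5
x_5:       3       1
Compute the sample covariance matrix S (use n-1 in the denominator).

Step 1 — column means:
  mean(U) = (3 + 3 + 1 + 7 + 3) / 5 = 17/5 = 3.4
  mean(V) = (3 + 5 + 8 + 5 + 1) / 5 = 22/5 = 4.4

Step 2 — sample covariance S[i,j] = (1/(n-1)) · Σ_k (x_{k,i} - mean_i) · (x_{k,j} - mean_j), with n-1 = 4.
  S[U,U] = ((-0.4)·(-0.4) + (-0.4)·(-0.4) + (-2.4)·(-2.4) + (3.6)·(3.6) + (-0.4)·(-0.4)) / 4 = 19.2/4 = 4.8
  S[U,V] = ((-0.4)·(-1.4) + (-0.4)·(0.6) + (-2.4)·(3.6) + (3.6)·(0.6) + (-0.4)·(-3.4)) / 4 = -4.8/4 = -1.2
  S[V,V] = ((-1.4)·(-1.4) + (0.6)·(0.6) + (3.6)·(3.6) + (0.6)·(0.6) + (-3.4)·(-3.4)) / 4 = 27.2/4 = 6.8

S is symmetric (S[j,i] = S[i,j]). Assembling:

S = [[4.8, -1.2],
 [-1.2, 6.8]]


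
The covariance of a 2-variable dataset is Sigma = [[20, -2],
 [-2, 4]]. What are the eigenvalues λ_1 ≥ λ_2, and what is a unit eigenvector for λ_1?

Step 1 — characteristic polynomial of 2×2 Sigma:
  det(Sigma - λI) = λ² - trace · λ + det = 0.
  trace = 20 + 4 = 24, det = 20·4 - (-2)² = 76.
Step 2 — discriminant:
  Δ = trace² - 4·det = 576 - 304 = 272.
Step 3 — eigenvalues:
  λ = (trace ± √Δ)/2 = (24 ± 16.4924)/2,
  λ_1 = 20.2462,  λ_2 = 3.7538.

Step 4 — unit eigenvector for λ_1: solve (Sigma - λ_1 I)v = 0. First row:
  (20 - 20.2462)·v_x + (-2)·v_y = 0, i.e. (-0.2462)·v_x + (-2)·v_y = 0,
  so v ∝ (b, λ_1 - a) = (-2, 0.2462); multiply by -1 so the first entry is positive: u = (2, -0.2462).
  ||u|| = √((2)² + (-0.2462)²) = √(4.0606) ≈ 2.0151,
  v_1 = u/||u|| ≈ (0.9925, -0.1222) (||v_1|| = 1).

λ_1 = 20.2462,  λ_2 = 3.7538;  v_1 ≈ (0.9925, -0.1222)


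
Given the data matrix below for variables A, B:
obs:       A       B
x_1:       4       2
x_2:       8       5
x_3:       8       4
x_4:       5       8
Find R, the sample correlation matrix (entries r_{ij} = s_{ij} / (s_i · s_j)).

Step 1 — column means:
  mean(A) = (4 + 8 + 8 + 5) / 4 = 25/4 = 6.25
  mean(B) = (2 + 5 + 4 + 8) / 4 = 19/4 = 4.75

Step 2 — sample variances and covariances s[i,j] = (1/(n-1)) · Σ_k (x_{k,i} - mean_i) · (x_{k,j} - mean_j), with n-1 = 3:
  s[A,A] = ((-2.25)·(-2.25) + (1.75)·(1.75) + (1.75)·(1.75) + (-1.25)·(-1.25)) / 3 = 12.75/3 = 4.25
  s[A,B] = ((-2.25)·(-2.75) + (1.75)·(0.25) + (1.75)·(-0.75) + (-1.25)·(3.25)) / 3 = 1.25/3 = 0.4167
  s[B,B] = ((-2.75)·(-2.75) + (0.25)·(0.25) + (-0.75)·(-0.75) + (3.25)·(3.25)) / 3 = 18.75/3 = 6.25
  Sample standard deviations s_i = √(s[i,i]):
  s(A) = √(4.25) = 2.0616
  s(B) = √(6.25) = 2.5

Step 3 — r_{ij} = s_{ij} / (s_i · s_j):
  r[A,A] = 1 (diagonal).
  r[A,B] = 0.4167 / (2.0616 · 2.5) = 0.4167 / 5.1539 = 0.0808
  r[B,B] = 1 (diagonal).

R is symmetric with unit diagonal. Assembling:

R = [[1, 0.0808],
 [0.0808, 1]]


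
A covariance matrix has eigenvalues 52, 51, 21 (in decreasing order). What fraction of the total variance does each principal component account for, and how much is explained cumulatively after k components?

Step 1 — total variance = trace(Sigma) = Σ λ_i = 52 + 51 + 21 = 124.

Step 2 — fraction explained by component i = λ_i / Σ λ:
  PC1: 52/124 = 0.4194
  PC2: 51/124 = 0.4113
  PC3: 21/124 = 0.1694

Step 3 — cumulative fraction after k components = (λ_1 + ... + λ_k) / Σ λ:
  k = 1: 52/124 = 0.4194
  k = 2: (52 + 51)/124 = 103/124 = 0.8306
  k = 3: (52 + 51 + 21)/124 = 124/124 = 1

Summary (fraction, with percent):

explained: PC1 0.4194 (41.94%), PC2 0.4113 (41.13%), PC3 0.1694 (16.94%);  cumulative: 0.4194, 0.8306, 1


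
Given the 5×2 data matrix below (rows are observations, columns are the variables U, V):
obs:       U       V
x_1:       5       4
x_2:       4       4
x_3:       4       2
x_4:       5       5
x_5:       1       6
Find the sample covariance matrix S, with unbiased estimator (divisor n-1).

Step 1 — column means:
  mean(U) = (5 + 4 + 4 + 5 + 1) / 5 = 19/5 = 3.8
  mean(V) = (4 + 4 + 2 + 5 + 6) / 5 = 21/5 = 4.2

Step 2 — sample covariance S[i,j] = (1/(n-1)) · Σ_k (x_{k,i} - mean_i) · (x_{k,j} - mean_j), with n-1 = 4.
  S[U,U] = ((1.2)·(1.2) + (0.2)·(0.2) + (0.2)·(0.2) + (1.2)·(1.2) + (-2.8)·(-2.8)) / 4 = 10.8/4 = 2.7
  S[U,V] = ((1.2)·(-0.2) + (0.2)·(-0.2) + (0.2)·(-2.2) + (1.2)·(0.8) + (-2.8)·(1.8)) / 4 = -4.8/4 = -1.2
  S[V,V] = ((-0.2)·(-0.2) + (-0.2)·(-0.2) + (-2.2)·(-2.2) + (0.8)·(0.8) + (1.8)·(1.8)) / 4 = 8.8/4 = 2.2

S is symmetric (S[j,i] = S[i,j]). Assembling:

S = [[2.7, -1.2],
 [-1.2, 2.2]]


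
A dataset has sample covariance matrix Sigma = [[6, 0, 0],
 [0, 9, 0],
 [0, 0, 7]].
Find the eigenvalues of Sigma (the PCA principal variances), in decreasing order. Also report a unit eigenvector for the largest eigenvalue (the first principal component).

Step 1 — characteristic polynomial p(λ) = det(λI - Sigma) = λ³ - tr·λ² + c_1·λ - det, where tr = trace, c_1 = sum of the principal 2×2 minors, det = det(Sigma):
  tr = 6 + 9 + 7 = 22,
  c_1 = (6·9 - (0)²) + (6·7 - (0)²) + (9·7 - (0)²) = 54 + 42 + 63 = 159,
  det = 6·(9·7 - (0)²) - (0)·((0)·7 - (0)·(0)) + (0)·((0)·(0) - 9·(0)) = 6·(63) - (0)·(0) + (0)·(0) = 378.
  So p(λ) = λ³ - 22λ² + 159λ - 378.
Step 2 — look for an integer root (rational root theorem: any rational root is an integer divisor of 378). Testing λ = 6:
  p(6) = 216 - 792 + 954 - 378 = 0  ✓
  Dividing out (λ - 6): p(λ) = (λ - 6)(λ² - 16λ + 63).
Step 3 — remaining eigenvalues from the quadratic λ² - 16λ + 63 = 0:
  Δ = 16² - 4·63 = 256 - 252 = 4,  λ = (16 ± √4)/2 = (16 ± 2)/2 = 9 or 7.
  Sorted: λ_1 = 9,  λ_2 = 7,  λ_3 = 6  (check: sum = 22 = tr ✓).

Step 4 — unit eigenvector for λ_1 = 9: v spans the null space of (Sigma - λ_1 I), whose rows are
  r_1 = (-3, 0, 0),  r_2 = (0, 0, 0),  r_3 = (0, 0, -2).
  v is orthogonal to every row, so take v ∝ r_1 × r_3 = ((0)·(-2) - (0)·(0), (0)·(0) - (-3)·(-2), (-3)·(0) - (0)·(0)) = (0, -6, 0).
  Rescale (divide by 6; multiply by -1 so the first nonzero entry is positive): u = (0, 1, 0).
  ||u|| = √((0)² + (1)² + (0)²) = √(1) = 1,  v_1 = u/||u|| ≈ (0, 1, 0) (||v_1|| = 1).

λ_1 = 9,  λ_2 = 7,  λ_3 = 6;  v_1 ≈ (0, 1, 0)


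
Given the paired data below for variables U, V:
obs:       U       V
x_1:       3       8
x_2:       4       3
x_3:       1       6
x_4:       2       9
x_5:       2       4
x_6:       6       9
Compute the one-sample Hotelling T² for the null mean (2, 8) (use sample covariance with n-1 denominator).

Step 1 — sample mean vector:
  mean(U) = (3 + 4 + 1 + 2 + 2 + 6) / 6 = 18/6 = 3
  mean(V) = (8 + 3 + 6 + 9 + 4 + 9) / 6 = 39/6 = 6.5
  x̄ = (3, 6.5),  deviation x̄ - mu_0 = (3, 6.5) - (2, 8) = (1, -1.5).

Step 2 — sample covariance matrix, S[i,j] = (1/(n-1)) · Σ_k (x_{k,i} - mean_i) · (x_{k,j} - mean_j), divisor n-1 = 5:
  S[U,U] = ((0)·(0) + (1)·(1) + (-2)·(-2) + (-1)·(-1) + (-1)·(-1) + (3)·(3)) / 5 = 16/5 = 3.2
  S[U,V] = ((0)·(1.5) + (1)·(-3.5) + (-2)·(-0.5) + (-1)·(2.5) + (-1)·(-2.5) + (3)·(2.5)) / 5 = 5/5 = 1
  S[V,V] = ((1.5)·(1.5) + (-3.5)·(-3.5) + (-0.5)·(-0.5) + (2.5)·(2.5) + (-2.5)·(-2.5) + (2.5)·(2.5)) / 5 = 33.5/5 = 6.7
  S = [[3.2, 1],
 [1, 6.7]].

Step 3 — invert S. det(S) = 3.2·6.7 - (1)² = 20.44.
  S^{-1} = (1/det) · [[d, -b], [-b, a]] = [[0.3278, -0.0489],
 [-0.0489, 0.1566]].

Step 4 — quadratic form (x̄ - mu_0)^T · S^{-1} · (x̄ - mu_0):
  S^{-1} · (x̄ - mu_0) = (0.4012, -0.2838),
  (x̄ - mu_0)^T · [...] = (1)·(0.4012) + (-1.5)·(-0.2838) = 0.8268.

Step 5 — scale by n: T² = 6 · 0.8268 = 4.9609.

T² ≈ 4.9609


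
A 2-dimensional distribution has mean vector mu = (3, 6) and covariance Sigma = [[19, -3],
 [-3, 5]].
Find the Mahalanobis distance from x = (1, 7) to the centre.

Step 1 — centre the observation: (x - mu) = (-2, 1).

Step 2 — invert Sigma. det(Sigma) = 19·5 - (-3)² = 86.
  Sigma^{-1} = (1/det) · [[d, -b], [-b, a]] = [[0.0581, 0.0349],
 [0.0349, 0.2209]].

Step 3 — form the quadratic (x - mu)^T · Sigma^{-1} · (x - mu):
  Sigma^{-1} · (x - mu) = (-0.0814, 0.1512).
  (x - mu)^T · [Sigma^{-1} · (x - mu)] = (-2)·(-0.0814) + (1)·(0.1512) = 0.314.

Step 4 — take square root: d = √(0.314) ≈ 0.5603.

d(x, mu) = √(0.314) ≈ 0.5603


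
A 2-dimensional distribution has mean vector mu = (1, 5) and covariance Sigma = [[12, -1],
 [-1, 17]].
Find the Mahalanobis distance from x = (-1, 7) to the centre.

Step 1 — centre the observation: (x - mu) = (-2, 2).

Step 2 — invert Sigma. det(Sigma) = 12·17 - (-1)² = 203.
  Sigma^{-1} = (1/det) · [[d, -b], [-b, a]] = [[0.0837, 0.0049],
 [0.0049, 0.0591]].

Step 3 — form the quadratic (x - mu)^T · Sigma^{-1} · (x - mu):
  Sigma^{-1} · (x - mu) = (-0.1576, 0.1084).
  (x - mu)^T · [Sigma^{-1} · (x - mu)] = (-2)·(-0.1576) + (2)·(0.1084) = 0.532.

Step 4 — take square root: d = √(0.532) ≈ 0.7294.

d(x, mu) = √(0.532) ≈ 0.7294


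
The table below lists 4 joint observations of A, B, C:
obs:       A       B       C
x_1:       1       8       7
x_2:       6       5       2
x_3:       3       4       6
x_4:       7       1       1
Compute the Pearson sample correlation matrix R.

Step 1 — column means:
  mean(A) = (1 + 6 + 3 + 7) / 4 = 17/4 = 4.25
  mean(B) = (8 + 5 + 4 + 1) / 4 = 18/4 = 4.5
  mean(C) = (7 + 2 + 6 + 1) / 4 = 16/4 = 4

Step 2 — sample variances and covariances s[i,j] = (1/(n-1)) · Σ_k (x_{k,i} - mean_i) · (x_{k,j} - mean_j), with n-1 = 3:
  s[A,A] = ((-3.25)·(-3.25) + (1.75)·(1.75) + (-1.25)·(-1.25) + (2.75)·(2.75)) / 3 = 22.75/3 = 7.5833
  s[A,B] = ((-3.25)·(3.5) + (1.75)·(0.5) + (-1.25)·(-0.5) + (2.75)·(-3.5)) / 3 = -19.5/3 = -6.5
  s[A,C] = ((-3.25)·(3) + (1.75)·(-2) + (-1.25)·(2) + (2.75)·(-3)) / 3 = -24/3 = -8
  s[B,B] = ((3.5)·(3.5) + (0.5)·(0.5) + (-0.5)·(-0.5) + (-3.5)·(-3.5)) / 3 = 25/3 = 8.3333
  s[B,C] = ((3.5)·(3) + (0.5)·(-2) + (-0.5)·(2) + (-3.5)·(-3)) / 3 = 19/3 = 6.3333
  s[C,C] = ((3)·(3) + (-2)·(-2) + (2)·(2) + (-3)·(-3)) / 3 = 26/3 = 8.6667
  Sample standard deviations s_i = √(s[i,i]):
  s(A) = √(7.5833) = 2.7538
  s(B) = √(8.3333) = 2.8868
  s(C) = √(8.6667) = 2.9439

Step 3 — r_{ij} = s_{ij} / (s_i · s_j):
  r[A,A] = 1 (diagonal).
  r[A,B] = -6.5 / (2.7538 · 2.8868) = -6.5 / 7.9495 = -0.8177
  r[A,C] = -8 / (2.7538 · 2.9439) = -8 / 8.1069 = -0.9868
  r[B,B] = 1 (diagonal).
  r[B,C] = 6.3333 / (2.8868 · 2.9439) = 6.3333 / 8.4984 = 0.7452
  r[C,C] = 1 (diagonal).

R is symmetric with unit diagonal. Assembling:

R = [[1, -0.8177, -0.9868],
 [-0.8177, 1, 0.7452],
 [-0.9868, 0.7452, 1]]


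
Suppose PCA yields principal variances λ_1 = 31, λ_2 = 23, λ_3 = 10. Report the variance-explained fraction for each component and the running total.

Step 1 — total variance = trace(Sigma) = Σ λ_i = 31 + 23 + 10 = 64.

Step 2 — fraction explained by component i = λ_i / Σ λ:
  PC1: 31/64 = 0.4844
  PC2: 23/64 = 0.3594
  PC3: 10/64 = 0.1562

Step 3 — cumulative fraction after k components = (λ_1 + ... + λ_k) / Σ λ:
  k = 1: 31/64 = 0.4844
  k = 2: (31 + 23)/64 = 54/64 = 0.8438
  k = 3: (31 + 23 + 10)/64 = 64/64 = 1

Summary (fraction, with percent):

explained: PC1 0.4844 (48.44%), PC2 0.3594 (35.94%), PC3 0.1562 (15.62%);  cumulative: 0.4844, 0.8438, 1


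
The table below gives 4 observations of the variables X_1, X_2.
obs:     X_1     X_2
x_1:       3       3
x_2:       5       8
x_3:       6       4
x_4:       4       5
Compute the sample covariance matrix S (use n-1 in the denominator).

Step 1 — column means:
  mean(X_1) = (3 + 5 + 6 + 4) / 4 = 18/4 = 4.5
  mean(X_2) = (3 + 8 + 4 + 5) / 4 = 20/4 = 5

Step 2 — sample covariance S[i,j] = (1/(n-1)) · Σ_k (x_{k,i} - mean_i) · (x_{k,j} - mean_j), with n-1 = 3.
  S[X_1,X_1] = ((-1.5)·(-1.5) + (0.5)·(0.5) + (1.5)·(1.5) + (-0.5)·(-0.5)) / 3 = 5/3 = 1.6667
  S[X_1,X_2] = ((-1.5)·(-2) + (0.5)·(3) + (1.5)·(-1) + (-0.5)·(0)) / 3 = 3/3 = 1
  S[X_2,X_2] = ((-2)·(-2) + (3)·(3) + (-1)·(-1) + (0)·(0)) / 3 = 14/3 = 4.6667

S is symmetric (S[j,i] = S[i,j]). Assembling:

S = [[1.6667, 1],
 [1, 4.6667]]


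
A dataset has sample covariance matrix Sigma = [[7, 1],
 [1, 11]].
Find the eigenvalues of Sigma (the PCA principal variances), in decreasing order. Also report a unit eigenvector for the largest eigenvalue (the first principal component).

Step 1 — characteristic polynomial of 2×2 Sigma:
  det(Sigma - λI) = λ² - trace · λ + det = 0.
  trace = 7 + 11 = 18, det = 7·11 - (1)² = 76.
Step 2 — discriminant:
  Δ = trace² - 4·det = 324 - 304 = 20.
Step 3 — eigenvalues:
  λ = (trace ± √Δ)/2 = (18 ± 4.4721)/2,
  λ_1 = 11.2361,  λ_2 = 6.7639.

Step 4 — unit eigenvector for λ_1: solve (Sigma - λ_1 I)v = 0. First row:
  (7 - 11.2361)·v_x + (1)·v_y = 0, i.e. (-4.2361)·v_x + (1)·v_y = 0,
  so v ∝ (b, λ_1 - a) = (1, 4.2361) = u.
  ||u|| = √((1)² + (4.2361)²) = √(18.9443) ≈ 4.3525,
  v_1 = u/||u|| ≈ (0.2298, 0.9732) (||v_1|| = 1).

λ_1 = 11.2361,  λ_2 = 6.7639;  v_1 ≈ (0.2298, 0.9732)


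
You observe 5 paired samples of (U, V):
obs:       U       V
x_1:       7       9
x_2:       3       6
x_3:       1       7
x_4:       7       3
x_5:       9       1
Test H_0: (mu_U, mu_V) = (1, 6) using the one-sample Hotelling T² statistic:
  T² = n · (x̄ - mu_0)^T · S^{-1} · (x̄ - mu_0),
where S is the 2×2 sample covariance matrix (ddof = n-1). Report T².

Step 1 — sample mean vector:
  mean(U) = (7 + 3 + 1 + 7 + 9) / 5 = 27/5 = 5.4
  mean(V) = (9 + 6 + 7 + 3 + 1) / 5 = 26/5 = 5.2
  x̄ = (5.4, 5.2),  deviation x̄ - mu_0 = (5.4, 5.2) - (1, 6) = (4.4, -0.8).

Step 2 — sample covariance matrix, S[i,j] = (1/(n-1)) · Σ_k (x_{k,i} - mean_i) · (x_{k,j} - mean_j), divisor n-1 = 4:
  S[U,U] = ((1.6)·(1.6) + (-2.4)·(-2.4) + (-4.4)·(-4.4) + (1.6)·(1.6) + (3.6)·(3.6)) / 4 = 43.2/4 = 10.8
  S[U,V] = ((1.6)·(3.8) + (-2.4)·(0.8) + (-4.4)·(1.8) + (1.6)·(-2.2) + (3.6)·(-4.2)) / 4 = -22.4/4 = -5.6
  S[V,V] = ((3.8)·(3.8) + (0.8)·(0.8) + (1.8)·(1.8) + (-2.2)·(-2.2) + (-4.2)·(-4.2)) / 4 = 40.8/4 = 10.2
  S = [[10.8, -5.6],
 [-5.6, 10.2]].

Step 3 — invert S. det(S) = 10.8·10.2 - (-5.6)² = 78.8.
  S^{-1} = (1/det) · [[d, -b], [-b, a]] = [[0.1294, 0.0711],
 [0.0711, 0.1371]].

Step 4 — quadratic form (x̄ - mu_0)^T · S^{-1} · (x̄ - mu_0):
  S^{-1} · (x̄ - mu_0) = (0.5127, 0.203),
  (x̄ - mu_0)^T · [...] = (4.4)·(0.5127) + (-0.8)·(0.203) = 2.0934.

Step 5 — scale by n: T² = 5 · 2.0934 = 10.467.

T² ≈ 10.467


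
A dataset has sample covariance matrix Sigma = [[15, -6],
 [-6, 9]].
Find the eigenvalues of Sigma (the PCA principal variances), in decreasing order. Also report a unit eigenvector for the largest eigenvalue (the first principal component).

Step 1 — characteristic polynomial of 2×2 Sigma:
  det(Sigma - λI) = λ² - trace · λ + det = 0.
  trace = 15 + 9 = 24, det = 15·9 - (-6)² = 99.
Step 2 — discriminant:
  Δ = trace² - 4·det = 576 - 396 = 180.
Step 3 — eigenvalues:
  λ = (trace ± √Δ)/2 = (24 ± 13.4164)/2,
  λ_1 = 18.7082,  λ_2 = 5.2918.

Step 4 — unit eigenvector for λ_1: solve (Sigma - λ_1 I)v = 0. First row:
  (15 - 18.7082)·v_x + (-6)·v_y = 0, i.e. (-3.7082)·v_x + (-6)·v_y = 0,
  so v ∝ (b, λ_1 - a) = (-6, 3.7082); multiply by -1 so the first entry is positive: u = (6, -3.7082).
  ||u|| = √((6)² + (-3.7082)²) = √(49.7508) ≈ 7.0534,
  v_1 = u/||u|| ≈ (0.8507, -0.5257) (||v_1|| = 1).

λ_1 = 18.7082,  λ_2 = 5.2918;  v_1 ≈ (0.8507, -0.5257)


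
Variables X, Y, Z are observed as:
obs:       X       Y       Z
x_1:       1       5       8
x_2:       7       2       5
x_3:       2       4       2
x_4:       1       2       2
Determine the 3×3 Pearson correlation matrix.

Step 1 — column means:
  mean(X) = (1 + 7 + 2 + 1) / 4 = 11/4 = 2.75
  mean(Y) = (5 + 2 + 4 + 2) / 4 = 13/4 = 3.25
  mean(Z) = (8 + 5 + 2 + 2) / 4 = 17/4 = 4.25

Step 2 — sample variances and covariances s[i,j] = (1/(n-1)) · Σ_k (x_{k,i} - mean_i) · (x_{k,j} - mean_j), with n-1 = 3:
  s[X,X] = ((-1.75)·(-1.75) + (4.25)·(4.25) + (-0.75)·(-0.75) + (-1.75)·(-1.75)) / 3 = 24.75/3 = 8.25
  s[X,Y] = ((-1.75)·(1.75) + (4.25)·(-1.25) + (-0.75)·(0.75) + (-1.75)·(-1.25)) / 3 = -6.75/3 = -2.25
  s[X,Z] = ((-1.75)·(3.75) + (4.25)·(0.75) + (-0.75)·(-2.25) + (-1.75)·(-2.25)) / 3 = 2.25/3 = 0.75
  s[Y,Y] = ((1.75)·(1.75) + (-1.25)·(-1.25) + (0.75)·(0.75) + (-1.25)·(-1.25)) / 3 = 6.75/3 = 2.25
  s[Y,Z] = ((1.75)·(3.75) + (-1.25)·(0.75) + (0.75)·(-2.25) + (-1.25)·(-2.25)) / 3 = 6.75/3 = 2.25
  s[Z,Z] = ((3.75)·(3.75) + (0.75)·(0.75) + (-2.25)·(-2.25) + (-2.25)·(-2.25)) / 3 = 24.75/3 = 8.25
  Sample standard deviations s_i = √(s[i,i]):
  s(X) = √(8.25) = 2.8723
  s(Y) = √(2.25) = 1.5
  s(Z) = √(8.25) = 2.8723

Step 3 — r_{ij} = s_{ij} / (s_i · s_j):
  r[X,X] = 1 (diagonal).
  r[X,Y] = -2.25 / (2.8723 · 1.5) = -2.25 / 4.3084 = -0.5222
  r[X,Z] = 0.75 / (2.8723 · 2.8723) = 0.75 / 8.25 = 0.0909
  r[Y,Y] = 1 (diagonal).
  r[Y,Z] = 2.25 / (1.5 · 2.8723) = 2.25 / 4.3084 = 0.5222
  r[Z,Z] = 1 (diagonal).

R is symmetric with unit diagonal. Assembling:

R = [[1, -0.5222, 0.0909],
 [-0.5222, 1, 0.5222],
 [0.0909, 0.5222, 1]]


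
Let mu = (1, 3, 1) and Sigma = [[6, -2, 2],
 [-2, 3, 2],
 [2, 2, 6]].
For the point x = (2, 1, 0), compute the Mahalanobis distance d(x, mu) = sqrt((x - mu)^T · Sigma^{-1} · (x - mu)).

Step 1 — centre the observation: (x - mu) = (1, -2, -1).

Step 2 — invert Sigma (cofactor / det for 3×3, or solve directly):
  Sigma^{-1} = [[0.4375, 0.5, -0.3125],
 [0.5, 1, -0.5],
 [-0.3125, -0.5, 0.4375]].

Step 3 — form the quadratic (x - mu)^T · Sigma^{-1} · (x - mu):
  Sigma^{-1} · (x - mu) = (-0.25, -1, 0.25).
  (x - mu)^T · [Sigma^{-1} · (x - mu)] = (1)·(-0.25) + (-2)·(-1) + (-1)·(0.25) = 1.5.

Step 4 — take square root: d = √(1.5) ≈ 1.2247.

d(x, mu) = √(1.5) ≈ 1.2247


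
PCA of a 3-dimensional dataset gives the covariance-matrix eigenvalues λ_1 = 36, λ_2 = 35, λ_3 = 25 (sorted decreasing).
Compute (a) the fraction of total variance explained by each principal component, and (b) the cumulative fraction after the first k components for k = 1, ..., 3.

Step 1 — total variance = trace(Sigma) = Σ λ_i = 36 + 35 + 25 = 96.

Step 2 — fraction explained by component i = λ_i / Σ λ:
  PC1: 36/96 = 0.375
  PC2: 35/96 = 0.3646
  PC3: 25/96 = 0.2604

Step 3 — cumulative fraction after k components = (λ_1 + ... + λ_k) / Σ λ:
  k = 1: 36/96 = 0.375
  k = 2: (36 + 35)/96 = 71/96 = 0.7396
  k = 3: (36 + 35 + 25)/96 = 96/96 = 1

Summary (fraction, with percent):

explained: PC1 0.375 (37.5%), PC2 0.3646 (36.46%), PC3 0.2604 (26.04%);  cumulative: 0.375, 0.7396, 1


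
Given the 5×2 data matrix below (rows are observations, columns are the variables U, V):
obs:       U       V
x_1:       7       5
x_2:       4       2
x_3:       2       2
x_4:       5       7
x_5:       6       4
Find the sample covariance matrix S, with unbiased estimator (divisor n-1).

Step 1 — column means:
  mean(U) = (7 + 4 + 2 + 5 + 6) / 5 = 24/5 = 4.8
  mean(V) = (5 + 2 + 2 + 7 + 4) / 5 = 20/5 = 4

Step 2 — sample covariance S[i,j] = (1/(n-1)) · Σ_k (x_{k,i} - mean_i) · (x_{k,j} - mean_j), with n-1 = 4.
  S[U,U] = ((2.2)·(2.2) + (-0.8)·(-0.8) + (-2.8)·(-2.8) + (0.2)·(0.2) + (1.2)·(1.2)) / 4 = 14.8/4 = 3.7
  S[U,V] = ((2.2)·(1) + (-0.8)·(-2) + (-2.8)·(-2) + (0.2)·(3) + (1.2)·(0)) / 4 = 10/4 = 2.5
  S[V,V] = ((1)·(1) + (-2)·(-2) + (-2)·(-2) + (3)·(3) + (0)·(0)) / 4 = 18/4 = 4.5

S is symmetric (S[j,i] = S[i,j]). Assembling:

S = [[3.7, 2.5],
 [2.5, 4.5]]


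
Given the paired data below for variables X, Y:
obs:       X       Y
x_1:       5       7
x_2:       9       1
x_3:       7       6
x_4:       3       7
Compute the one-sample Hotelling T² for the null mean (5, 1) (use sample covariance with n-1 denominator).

Step 1 — sample mean vector:
  mean(X) = (5 + 9 + 7 + 3) / 4 = 24/4 = 6
  mean(Y) = (7 + 1 + 6 + 7) / 4 = 21/4 = 5.25
  x̄ = (6, 5.25),  deviation x̄ - mu_0 = (6, 5.25) - (5, 1) = (1, 4.25).

Step 2 — sample covariance matrix, S[i,j] = (1/(n-1)) · Σ_k (x_{k,i} - mean_i) · (x_{k,j} - mean_j), divisor n-1 = 3:
  S[X,X] = ((-1)·(-1) + (3)·(3) + (1)·(1) + (-3)·(-3)) / 3 = 20/3 = 6.6667
  S[X,Y] = ((-1)·(1.75) + (3)·(-4.25) + (1)·(0.75) + (-3)·(1.75)) / 3 = -19/3 = -6.3333
  S[Y,Y] = ((1.75)·(1.75) + (-4.25)·(-4.25) + (0.75)·(0.75) + (1.75)·(1.75)) / 3 = 24.75/3 = 8.25
  S = [[6.6667, -6.3333],
 [-6.3333, 8.25]].

Step 3 — invert S. det(S) = 6.6667·8.25 - (-6.3333)² = 14.8889.
  S^{-1} = (1/det) · [[d, -b], [-b, a]] = [[0.5541, 0.4254],
 [0.4254, 0.4478]].

Step 4 — quadratic form (x̄ - mu_0)^T · S^{-1} · (x̄ - mu_0):
  S^{-1} · (x̄ - mu_0) = (2.3619, 2.3284),
  (x̄ - mu_0)^T · [...] = (1)·(2.3619) + (4.25)·(2.3284) = 12.2575.

Step 5 — scale by n: T² = 4 · 12.2575 = 49.0299.

T² ≈ 49.0299


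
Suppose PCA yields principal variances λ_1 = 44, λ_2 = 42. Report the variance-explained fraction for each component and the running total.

Step 1 — total variance = trace(Sigma) = Σ λ_i = 44 + 42 = 86.

Step 2 — fraction explained by component i = λ_i / Σ λ:
  PC1: 44/86 = 0.5116
  PC2: 42/86 = 0.4884

Step 3 — cumulative fraction after k components = (λ_1 + ... + λ_k) / Σ λ:
  k = 1: 44/86 = 0.5116
  k = 2: (44 + 42)/86 = 86/86 = 1

Summary (fraction, with percent):

explained: PC1 0.5116 (51.16%), PC2 0.4884 (48.84%);  cumulative: 0.5116, 1


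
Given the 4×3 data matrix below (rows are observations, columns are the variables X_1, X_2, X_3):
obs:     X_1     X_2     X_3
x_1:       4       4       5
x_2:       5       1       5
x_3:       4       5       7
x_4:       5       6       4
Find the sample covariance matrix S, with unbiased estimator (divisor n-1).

Step 1 — column means:
  mean(X_1) = (4 + 5 + 4 + 5) / 4 = 18/4 = 4.5
  mean(X_2) = (4 + 1 + 5 + 6) / 4 = 16/4 = 4
  mean(X_3) = (5 + 5 + 7 + 4) / 4 = 21/4 = 5.25

Step 2 — sample covariance S[i,j] = (1/(n-1)) · Σ_k (x_{k,i} - mean_i) · (x_{k,j} - mean_j), with n-1 = 3.
  S[X_1,X_1] = ((-0.5)·(-0.5) + (0.5)·(0.5) + (-0.5)·(-0.5) + (0.5)·(0.5)) / 3 = 1/3 = 0.3333
  S[X_1,X_2] = ((-0.5)·(0) + (0.5)·(-3) + (-0.5)·(1) + (0.5)·(2)) / 3 = -1/3 = -0.3333
  S[X_1,X_3] = ((-0.5)·(-0.25) + (0.5)·(-0.25) + (-0.5)·(1.75) + (0.5)·(-1.25)) / 3 = -1.5/3 = -0.5
  S[X_2,X_2] = ((0)·(0) + (-3)·(-3) + (1)·(1) + (2)·(2)) / 3 = 14/3 = 4.6667
  S[X_2,X_3] = ((0)·(-0.25) + (-3)·(-0.25) + (1)·(1.75) + (2)·(-1.25)) / 3 = 0/3 = 0
  S[X_3,X_3] = ((-0.25)·(-0.25) + (-0.25)·(-0.25) + (1.75)·(1.75) + (-1.25)·(-1.25)) / 3 = 4.75/3 = 1.5833

S is symmetric (S[j,i] = S[i,j]). Assembling:

S = [[0.3333, -0.3333, -0.5],
 [-0.3333, 4.6667, 0],
 [-0.5, 0, 1.5833]]


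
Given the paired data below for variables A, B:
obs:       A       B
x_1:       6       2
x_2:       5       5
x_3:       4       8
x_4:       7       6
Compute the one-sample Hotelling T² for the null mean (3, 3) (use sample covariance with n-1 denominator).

Step 1 — sample mean vector:
  mean(A) = (6 + 5 + 4 + 7) / 4 = 22/4 = 5.5
  mean(B) = (2 + 5 + 8 + 6) / 4 = 21/4 = 5.25
  x̄ = (5.5, 5.25),  deviation x̄ - mu_0 = (5.5, 5.25) - (3, 3) = (2.5, 2.25).

Step 2 — sample covariance matrix, S[i,j] = (1/(n-1)) · Σ_k (x_{k,i} - mean_i) · (x_{k,j} - mean_j), divisor n-1 = 3:
  S[A,A] = ((0.5)·(0.5) + (-0.5)·(-0.5) + (-1.5)·(-1.5) + (1.5)·(1.5)) / 3 = 5/3 = 1.6667
  S[A,B] = ((0.5)·(-3.25) + (-0.5)·(-0.25) + (-1.5)·(2.75) + (1.5)·(0.75)) / 3 = -4.5/3 = -1.5
  S[B,B] = ((-3.25)·(-3.25) + (-0.25)·(-0.25) + (2.75)·(2.75) + (0.75)·(0.75)) / 3 = 18.75/3 = 6.25
  S = [[1.6667, -1.5],
 [-1.5, 6.25]].

Step 3 — invert S. det(S) = 1.6667·6.25 - (-1.5)² = 8.1667.
  S^{-1} = (1/det) · [[d, -b], [-b, a]] = [[0.7653, 0.1837],
 [0.1837, 0.2041]].

Step 4 — quadratic form (x̄ - mu_0)^T · S^{-1} · (x̄ - mu_0):
  S^{-1} · (x̄ - mu_0) = (2.3265, 0.9184),
  (x̄ - mu_0)^T · [...] = (2.5)·(2.3265) + (2.25)·(0.9184) = 7.8827.

Step 5 — scale by n: T² = 4 · 7.8827 = 31.5306.

T² ≈ 31.5306


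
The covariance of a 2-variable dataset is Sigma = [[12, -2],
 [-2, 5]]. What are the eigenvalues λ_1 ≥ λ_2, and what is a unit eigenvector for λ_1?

Step 1 — characteristic polynomial of 2×2 Sigma:
  det(Sigma - λI) = λ² - trace · λ + det = 0.
  trace = 12 + 5 = 17, det = 12·5 - (-2)² = 56.
Step 2 — discriminant:
  Δ = trace² - 4·det = 289 - 224 = 65.
Step 3 — eigenvalues:
  λ = (trace ± √Δ)/2 = (17 ± 8.0623)/2,
  λ_1 = 12.5311,  λ_2 = 4.4689.

Step 4 — unit eigenvector for λ_1: solve (Sigma - λ_1 I)v = 0. First row:
  (12 - 12.5311)·v_x + (-2)·v_y = 0, i.e. (-0.5311)·v_x + (-2)·v_y = 0,
  so v ∝ (b, λ_1 - a) = (-2, 0.5311); multiply by -1 so the first entry is positive: u = (2, -0.5311).
  ||u|| = √((2)² + (-0.5311)²) = √(4.2821) ≈ 2.0693,
  v_1 = u/||u|| ≈ (0.9665, -0.2567) (||v_1|| = 1).

λ_1 = 12.5311,  λ_2 = 4.4689;  v_1 ≈ (0.9665, -0.2567)


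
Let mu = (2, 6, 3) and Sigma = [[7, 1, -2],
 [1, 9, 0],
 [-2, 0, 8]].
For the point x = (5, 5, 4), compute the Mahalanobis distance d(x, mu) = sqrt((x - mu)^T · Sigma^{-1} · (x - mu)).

Step 1 — centre the observation: (x - mu) = (3, -1, 1).

Step 2 — invert Sigma (cofactor / det for 3×3, or solve directly):
  Sigma^{-1} = [[0.1565, -0.0174, 0.0391],
 [-0.0174, 0.113, -0.0043],
 [0.0391, -0.0043, 0.1348]].

Step 3 — form the quadratic (x - mu)^T · Sigma^{-1} · (x - mu):
  Sigma^{-1} · (x - mu) = (0.5261, -0.1696, 0.2565).
  (x - mu)^T · [Sigma^{-1} · (x - mu)] = (3)·(0.5261) + (-1)·(-0.1696) + (1)·(0.2565) = 2.0043.

Step 4 — take square root: d = √(2.0043) ≈ 1.4157.

d(x, mu) = √(2.0043) ≈ 1.4157


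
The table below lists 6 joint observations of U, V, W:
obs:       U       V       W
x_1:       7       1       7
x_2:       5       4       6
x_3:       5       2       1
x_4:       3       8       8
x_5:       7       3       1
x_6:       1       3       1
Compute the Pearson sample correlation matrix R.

Step 1 — column means:
  mean(U) = (7 + 5 + 5 + 3 + 7 + 1) / 6 = 28/6 = 4.6667
  mean(V) = (1 + 4 + 2 + 8 + 3 + 3) / 6 = 21/6 = 3.5
  mean(W) = (7 + 6 + 1 + 8 + 1 + 1) / 6 = 24/6 = 4

Step 2 — sample variances and covariances s[i,j] = (1/(n-1)) · Σ_k (x_{k,i} - mean_i) · (x_{k,j} - mean_j), with n-1 = 5:
  s[U,U] = ((2.3333)·(2.3333) + (0.3333)·(0.3333) + (0.3333)·(0.3333) + (-1.6667)·(-1.6667) + (2.3333)·(2.3333) + (-3.6667)·(-3.6667)) / 5 = 27.3333/5 = 5.4667
  s[U,V] = ((2.3333)·(-2.5) + (0.3333)·(0.5) + (0.3333)·(-1.5) + (-1.6667)·(4.5) + (2.3333)·(-0.5) + (-3.6667)·(-0.5)) / 5 = -13/5 = -2.6
  s[U,W] = ((2.3333)·(3) + (0.3333)·(2) + (0.3333)·(-3) + (-1.6667)·(4) + (2.3333)·(-3) + (-3.6667)·(-3)) / 5 = 4/5 = 0.8
  s[V,V] = ((-2.5)·(-2.5) + (0.5)·(0.5) + (-1.5)·(-1.5) + (4.5)·(4.5) + (-0.5)·(-0.5) + (-0.5)·(-0.5)) / 5 = 29.5/5 = 5.9
  s[V,W] = ((-2.5)·(3) + (0.5)·(2) + (-1.5)·(-3) + (4.5)·(4) + (-0.5)·(-3) + (-0.5)·(-3)) / 5 = 19/5 = 3.8
  s[W,W] = ((3)·(3) + (2)·(2) + (-3)·(-3) + (4)·(4) + (-3)·(-3) + (-3)·(-3)) / 5 = 56/5 = 11.2
  Sample standard deviations s_i = √(s[i,i]):
  s(U) = √(5.4667) = 2.3381
  s(V) = √(5.9) = 2.429
  s(W) = √(11.2) = 3.3466

Step 3 — r_{ij} = s_{ij} / (s_i · s_j):
  r[U,U] = 1 (diagonal).
  r[U,V] = -2.6 / (2.3381 · 2.429) = -2.6 / 5.6792 = -0.4578
  r[U,W] = 0.8 / (2.3381 · 3.3466) = 0.8 / 7.8247 = 0.1022
  r[V,V] = 1 (diagonal).
  r[V,W] = 3.8 / (2.429 · 3.3466) = 3.8 / 8.129 = 0.4675
  r[W,W] = 1 (diagonal).

R is symmetric with unit diagonal. Assembling:

R = [[1, -0.4578, 0.1022],
 [-0.4578, 1, 0.4675],
 [0.1022, 0.4675, 1]]


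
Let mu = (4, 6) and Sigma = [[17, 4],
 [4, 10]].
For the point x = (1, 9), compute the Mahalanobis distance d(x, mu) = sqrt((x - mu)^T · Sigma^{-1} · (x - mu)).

Step 1 — centre the observation: (x - mu) = (-3, 3).

Step 2 — invert Sigma. det(Sigma) = 17·10 - (4)² = 154.
  Sigma^{-1} = (1/det) · [[d, -b], [-b, a]] = [[0.0649, -0.026],
 [-0.026, 0.1104]].

Step 3 — form the quadratic (x - mu)^T · Sigma^{-1} · (x - mu):
  Sigma^{-1} · (x - mu) = (-0.2727, 0.4091).
  (x - mu)^T · [Sigma^{-1} · (x - mu)] = (-3)·(-0.2727) + (3)·(0.4091) = 2.0455.

Step 4 — take square root: d = √(2.0455) ≈ 1.4302.

d(x, mu) = √(2.0455) ≈ 1.4302


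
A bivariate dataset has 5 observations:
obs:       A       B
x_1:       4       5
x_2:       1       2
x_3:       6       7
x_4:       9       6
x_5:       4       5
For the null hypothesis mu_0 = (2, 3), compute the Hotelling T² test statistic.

Step 1 — sample mean vector:
  mean(A) = (4 + 1 + 6 + 9 + 4) / 5 = 24/5 = 4.8
  mean(B) = (5 + 2 + 7 + 6 + 5) / 5 = 25/5 = 5
  x̄ = (4.8, 5),  deviation x̄ - mu_0 = (4.8, 5) - (2, 3) = (2.8, 2).

Step 2 — sample covariance matrix, S[i,j] = (1/(n-1)) · Σ_k (x_{k,i} - mean_i) · (x_{k,j} - mean_j), divisor n-1 = 4:
  S[A,A] = ((-0.8)·(-0.8) + (-3.8)·(-3.8) + (1.2)·(1.2) + (4.2)·(4.2) + (-0.8)·(-0.8)) / 4 = 34.8/4 = 8.7
  S[A,B] = ((-0.8)·(0) + (-3.8)·(-3) + (1.2)·(2) + (4.2)·(1) + (-0.8)·(0)) / 4 = 18/4 = 4.5
  S[B,B] = ((0)·(0) + (-3)·(-3) + (2)·(2) + (1)·(1) + (0)·(0)) / 4 = 14/4 = 3.5
  S = [[8.7, 4.5],
 [4.5, 3.5]].

Step 3 — invert S. det(S) = 8.7·3.5 - (4.5)² = 10.2.
  S^{-1} = (1/det) · [[d, -b], [-b, a]] = [[0.3431, -0.4412],
 [-0.4412, 0.8529]].

Step 4 — quadratic form (x̄ - mu_0)^T · S^{-1} · (x̄ - mu_0):
  S^{-1} · (x̄ - mu_0) = (0.0784, 0.4706),
  (x̄ - mu_0)^T · [...] = (2.8)·(0.0784) + (2)·(0.4706) = 1.1608.

Step 5 — scale by n: T² = 5 · 1.1608 = 5.8039.

T² ≈ 5.8039


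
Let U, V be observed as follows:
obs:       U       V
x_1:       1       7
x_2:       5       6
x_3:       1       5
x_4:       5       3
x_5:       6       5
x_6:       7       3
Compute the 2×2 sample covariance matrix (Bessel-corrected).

Step 1 — column means:
  mean(U) = (1 + 5 + 1 + 5 + 6 + 7) / 6 = 25/6 = 4.1667
  mean(V) = (7 + 6 + 5 + 3 + 5 + 3) / 6 = 29/6 = 4.8333

Step 2 — sample covariance S[i,j] = (1/(n-1)) · Σ_k (x_{k,i} - mean_i) · (x_{k,j} - mean_j), with n-1 = 5.
  S[U,U] = ((-3.1667)·(-3.1667) + (0.8333)·(0.8333) + (-3.1667)·(-3.1667) + (0.8333)·(0.8333) + (1.8333)·(1.8333) + (2.8333)·(2.8333)) / 5 = 32.8333/5 = 6.5667
  S[U,V] = ((-3.1667)·(2.1667) + (0.8333)·(1.1667) + (-3.1667)·(0.1667) + (0.8333)·(-1.8333) + (1.8333)·(0.1667) + (2.8333)·(-1.8333)) / 5 = -12.8333/5 = -2.5667
  S[V,V] = ((2.1667)·(2.1667) + (1.1667)·(1.1667) + (0.1667)·(0.1667) + (-1.8333)·(-1.8333) + (0.1667)·(0.1667) + (-1.8333)·(-1.8333)) / 5 = 12.8333/5 = 2.5667

S is symmetric (S[j,i] = S[i,j]). Assembling:

S = [[6.5667, -2.5667],
 [-2.5667, 2.5667]]


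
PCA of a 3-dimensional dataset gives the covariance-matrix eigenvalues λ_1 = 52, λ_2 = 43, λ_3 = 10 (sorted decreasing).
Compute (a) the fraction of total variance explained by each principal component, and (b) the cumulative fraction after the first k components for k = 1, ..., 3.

Step 1 — total variance = trace(Sigma) = Σ λ_i = 52 + 43 + 10 = 105.

Step 2 — fraction explained by component i = λ_i / Σ λ:
  PC1: 52/105 = 0.4952
  PC2: 43/105 = 0.4095
  PC3: 10/105 = 0.0952

Step 3 — cumulative fraction after k components = (λ_1 + ... + λ_k) / Σ λ:
  k = 1: 52/105 = 0.4952
  k = 2: (52 + 43)/105 = 95/105 = 0.9048
  k = 3: (52 + 43 + 10)/105 = 105/105 = 1

Summary (fraction, with percent):

explained: PC1 0.4952 (49.52%), PC2 0.4095 (40.95%), PC3 0.0952 (9.52%);  cumulative: 0.4952, 0.9048, 1


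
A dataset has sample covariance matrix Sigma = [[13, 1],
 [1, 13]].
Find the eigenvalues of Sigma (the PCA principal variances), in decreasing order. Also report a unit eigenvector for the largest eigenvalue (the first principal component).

Step 1 — characteristic polynomial of 2×2 Sigma:
  det(Sigma - λI) = λ² - trace · λ + det = 0.
  trace = 13 + 13 = 26, det = 13·13 - (1)² = 168.
Step 2 — discriminant:
  Δ = trace² - 4·det = 676 - 672 = 4.
Step 3 — eigenvalues:
  λ = (trace ± √Δ)/2 = (26 ± 2)/2,
  λ_1 = 14,  λ_2 = 12.

Step 4 — unit eigenvector for λ_1: solve (Sigma - λ_1 I)v = 0. First row:
  (13 - 14)·v_x + (1)·v_y = 0, i.e. (-1)·v_x + (1)·v_y = 0,
  so v ∝ (b, λ_1 - a) = (1, 1) = u.
  ||u|| = √((1)² + (1)²) = √(2) ≈ 1.4142,
  v_1 = u/||u|| ≈ (0.7071, 0.7071) (||v_1|| = 1).

λ_1 = 14,  λ_2 = 12;  v_1 ≈ (0.7071, 0.7071)


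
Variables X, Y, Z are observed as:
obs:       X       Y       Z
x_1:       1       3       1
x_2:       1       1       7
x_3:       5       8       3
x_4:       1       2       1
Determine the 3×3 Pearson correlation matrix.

Step 1 — column means:
  mean(X) = (1 + 1 + 5 + 1) / 4 = 8/4 = 2
  mean(Y) = (3 + 1 + 8 + 2) / 4 = 14/4 = 3.5
  mean(Z) = (1 + 7 + 3 + 1) / 4 = 12/4 = 3

Step 2 — sample variances and covariances s[i,j] = (1/(n-1)) · Σ_k (x_{k,i} - mean_i) · (x_{k,j} - mean_j), with n-1 = 3:
  s[X,X] = ((-1)·(-1) + (-1)·(-1) + (3)·(3) + (-1)·(-1)) / 3 = 12/3 = 4
  s[X,Y] = ((-1)·(-0.5) + (-1)·(-2.5) + (3)·(4.5) + (-1)·(-1.5)) / 3 = 18/3 = 6
  s[X,Z] = ((-1)·(-2) + (-1)·(4) + (3)·(0) + (-1)·(-2)) / 3 = 0/3 = 0
  s[Y,Y] = ((-0.5)·(-0.5) + (-2.5)·(-2.5) + (4.5)·(4.5) + (-1.5)·(-1.5)) / 3 = 29/3 = 9.6667
  s[Y,Z] = ((-0.5)·(-2) + (-2.5)·(4) + (4.5)·(0) + (-1.5)·(-2)) / 3 = -6/3 = -2
  s[Z,Z] = ((-2)·(-2) + (4)·(4) + (0)·(0) + (-2)·(-2)) / 3 = 24/3 = 8
  Sample standard deviations s_i = √(s[i,i]):
  s(X) = √(4) = 2
  s(Y) = √(9.6667) = 3.1091
  s(Z) = √(8) = 2.8284

Step 3 — r_{ij} = s_{ij} / (s_i · s_j):
  r[X,X] = 1 (diagonal).
  r[X,Y] = 6 / (2 · 3.1091) = 6 / 6.2183 = 0.9649
  r[X,Z] = 0 / (2 · 2.8284) = 0 / 5.6569 = 0
  r[Y,Y] = 1 (diagonal).
  r[Y,Z] = -2 / (3.1091 · 2.8284) = -2 / 8.7939 = -0.2274
  r[Z,Z] = 1 (diagonal).

R is symmetric with unit diagonal. Assembling:

R = [[1, 0.9649, 0],
 [0.9649, 1, -0.2274],
 [0, -0.2274, 1]]


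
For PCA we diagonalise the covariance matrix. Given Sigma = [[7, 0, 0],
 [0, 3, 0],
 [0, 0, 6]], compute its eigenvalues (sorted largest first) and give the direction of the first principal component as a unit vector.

Step 1 — characteristic polynomial p(λ) = det(λI - Sigma) = λ³ - tr·λ² + c_1·λ - det, where tr = trace, c_1 = sum of the principal 2×2 minors, det = det(Sigma):
  tr = 7 + 3 + 6 = 16,
  c_1 = (7·3 - (0)²) + (7·6 - (0)²) + (3·6 - (0)²) = 21 + 42 + 18 = 81,
  det = 7·(3·6 - (0)²) - (0)·((0)·6 - (0)·(0)) + (0)·((0)·(0) - 3·(0)) = 7·(18) - (0)·(0) + (0)·(0) = 126.
  So p(λ) = λ³ - 16λ² + 81λ - 126.
Step 2 — look for an integer root (rational root theorem: any rational root is an integer divisor of 126). Testing λ = 3:
  p(3) = 27 - 144 + 243 - 126 = 0  ✓
  Dividing out (λ - 3): p(λ) = (λ - 3)(λ² - 13λ + 42).
Step 3 — remaining eigenvalues from the quadratic λ² - 13λ + 42 = 0:
  Δ = 13² - 4·42 = 169 - 168 = 1,  λ = (13 ± √1)/2 = (13 ± 1)/2 = 7 or 6.
  Sorted: λ_1 = 7,  λ_2 = 6,  λ_3 = 3  (check: sum = 16 = tr ✓).

Step 4 — unit eigenvector for λ_1 = 7: v spans the null space of (Sigma - λ_1 I), whose rows are
  r_1 = (0, 0, 0),  r_2 = (0, -4, 0),  r_3 = (0, 0, -1).
  v is orthogonal to every row, so take v ∝ r_2 × r_3 = ((-4)·(-1) - (0)·(0), (0)·(0) - (0)·(-1), (0)·(0) - (-4)·(0)) = (4, 0, 0).
  Rescale (divide by 4): u = (1, 0, 0).
  ||u|| = √((1)² + (0)² + (0)²) = √(1) = 1,  v_1 = u/||u|| ≈ (1, 0, 0) (||v_1|| = 1).

λ_1 = 7,  λ_2 = 6,  λ_3 = 3;  v_1 ≈ (1, 0, 0)


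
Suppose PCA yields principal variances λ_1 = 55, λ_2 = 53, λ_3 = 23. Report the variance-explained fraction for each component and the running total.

Step 1 — total variance = trace(Sigma) = Σ λ_i = 55 + 53 + 23 = 131.

Step 2 — fraction explained by component i = λ_i / Σ λ:
  PC1: 55/131 = 0.4198
  PC2: 53/131 = 0.4046
  PC3: 23/131 = 0.1756

Step 3 — cumulative fraction after k components = (λ_1 + ... + λ_k) / Σ λ:
  k = 1: 55/131 = 0.4198
  k = 2: (55 + 53)/131 = 108/131 = 0.8244
  k = 3: (55 + 53 + 23)/131 = 131/131 = 1

Summary (fraction, with percent):

explained: PC1 0.4198 (41.98%), PC2 0.4046 (40.46%), PC3 0.1756 (17.56%);  cumulative: 0.4198, 0.8244, 1
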